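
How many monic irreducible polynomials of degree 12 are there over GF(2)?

Gauss's count: N_{2}(12) = (1/12) Σ_{d|12} μ(12/d)·2^d.
Divisors of 12: 1, 2, 3, 4, 6, 12; μ(12/d) for each: 0, 1, 0, -1, -1, 1.
Σ = 2^2 − 2^4 − 2^6 + 2^12 = 4020.
N = 4020/12 = 335.

335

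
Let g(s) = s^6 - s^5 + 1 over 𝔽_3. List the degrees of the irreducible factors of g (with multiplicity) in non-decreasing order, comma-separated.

Roots in 𝔽_3: g(0) = 1; g(1) = 1; g(2) = 0 → root.
Linear factors from roots: (s + 1).
Complete factorization: g(s) = (s + 1)·(s^2 - s - 1)·(s^3 - s^2 - s - 1).
Factor degrees with multiplicity: 1 + 2 + 3 = 6.

1, 2, 3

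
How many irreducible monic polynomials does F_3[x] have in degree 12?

Gauss's count: N_{3}(12) = (1/12) Σ_{d|12} μ(12/d)·3^d.
Divisors of 12: 1, 2, 3, 4, 6, 12; μ(12/d) for each: 0, 1, 0, -1, -1, 1.
Σ = 3^2 − 3^4 − 3^6 + 3^12 = 530640.
N = 530640/12 = 44220.

44220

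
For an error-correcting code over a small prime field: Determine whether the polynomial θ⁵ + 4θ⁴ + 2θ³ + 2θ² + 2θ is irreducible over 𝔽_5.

Write g(θ) = θ⁵ + 4θ⁴ + 2θ³ + 2θ² + 2θ.
Check for roots in 𝔽_5: g(0) = 0 → root; g(1) = 1; g(2) = 4; g(3) = 0 → root; g(4) = 1.
g(0) = 0, so (θ) divides g(θ); g is reducible.

No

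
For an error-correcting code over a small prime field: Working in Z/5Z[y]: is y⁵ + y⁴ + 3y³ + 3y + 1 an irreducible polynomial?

Write g(y) = y⁵ + y⁴ + 3y³ + 3y + 1.
Check for roots in Z/5Z: g(0) = 1; g(1) = 4; g(2) = 4; g(3) = 0 → root; g(4) = 0 → root.
g(3) = 0, so (y − 3) divides g(y); g is reducible.

No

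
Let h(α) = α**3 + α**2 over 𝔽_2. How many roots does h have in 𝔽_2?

Evaluate at each of the 2 elements of 𝔽_2:
h(0) = 0 → root; h(1) = 0 → root.
Roots: {0, 1}.

2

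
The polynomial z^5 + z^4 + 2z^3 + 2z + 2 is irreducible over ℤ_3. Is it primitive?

No

Write f(z) = z^5 + z^4 + 2z^3 + 2z + 2.
|GF(3^5)^×| = 3^5 − 1 = 242. Prime factorization: 242 = 2·11^2.
f is primitive ⇔ z has order 242 in GF(3)[z]/(f), i.e. z^(242/q) ≠ 1 for each prime q | 242.
z^(121) mod f = 1
z^(22) mod f = z^4 + 2z.
Since z^(121) = 1, the order of z divides 121 < 242; not primitive.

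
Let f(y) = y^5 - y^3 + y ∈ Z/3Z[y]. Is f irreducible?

No

Check for roots in Z/3Z: f(0) = 0 → root; f(1) = 1; f(2) = 2.
f(0) = 0, so (y) divides f(y); f is reducible.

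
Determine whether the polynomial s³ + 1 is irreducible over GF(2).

Write m(s) = s³ + 1.
Check for roots in GF(2): m(0) = 1; m(1) = 0 → root.
m(1) = 0, so (s − 1) divides m(s); m is reducible.

No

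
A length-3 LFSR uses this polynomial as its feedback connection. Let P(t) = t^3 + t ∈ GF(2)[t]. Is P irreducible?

No

Check for roots in GF(2): P(0) = 0 → root; P(1) = 0 → root.
P(0) = 0, so (t) divides P(t); P is reducible.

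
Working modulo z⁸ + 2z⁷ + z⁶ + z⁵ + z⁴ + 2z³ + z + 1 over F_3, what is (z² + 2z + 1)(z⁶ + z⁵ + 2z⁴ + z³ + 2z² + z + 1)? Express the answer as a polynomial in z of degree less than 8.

Multiply in F_3[z]: (z² + 2z + 1)·(z⁶ + z⁵ + 2z⁴ + z³ + 2z² + z + 1) = z⁸ + 2z⁶ + 2z² + 1.
Reduce using z⁸ ≡ z⁷ + 2z⁶ + 2z⁵ + 2z⁴ + z³ + 2z + 2 (mod z⁸ + 2z⁷ + z⁶ + z⁵ + z⁴ + 2z³ + z + 1).
Reduced: z⁷ + z⁶ + 2z⁵ + 2z⁴ + z³ + 2z² + 2z.

z^7 + z^6 + 2z^5 + 2z^4 + z^3 + 2z^2 + 2z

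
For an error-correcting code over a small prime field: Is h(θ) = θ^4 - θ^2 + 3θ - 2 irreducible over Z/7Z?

Yes

Check for roots in Z/7Z: h(0) = 5; h(1) = 1; h(2) = 2; h(3) = 2; h(4) = 5; h(5) = 4; h(6) = 2.
No roots, so no linear factors.
Degree-2 irreducible divisors: test the 21 monic irreducibles of degree 2 over GF(7).
None of them divide h (all give nonzero remainder).
No irreducible factor of degree ≤ 2 exists, so h is irreducible over GF(7).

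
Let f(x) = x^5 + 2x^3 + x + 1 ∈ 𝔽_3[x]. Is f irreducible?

Check for roots in 𝔽_3: f(0) = 1; f(1) = 2; f(2) = 0 → root.
f(2) = 0, so (x − 2) divides f(x); f is reducible.

No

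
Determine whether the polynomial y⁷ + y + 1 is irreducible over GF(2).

Write h(y) = y⁷ + y + 1.
Check for roots in GF(2): h(0) = 1; h(1) = 1.
No roots, so no linear factors.
Monic irreducibles of degree 2 over GF(2): y² + y + 1.
None of them divide h (all give nonzero remainder).
Monic irreducibles of degree 3 over GF(2): y³ + y + 1, y³ + y² + 1.
None of them divide h (all give nonzero remainder).
No irreducible factor of degree ≤ 3 exists, so h is irreducible over GF(2).

Yes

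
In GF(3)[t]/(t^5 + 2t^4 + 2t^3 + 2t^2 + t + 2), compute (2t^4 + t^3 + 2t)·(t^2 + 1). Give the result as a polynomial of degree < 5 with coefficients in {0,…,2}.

Multiply in GF(3)[t]: (2t^4 + t^3 + 2t)·(t^2 + 1) = 2t^6 + t^5 + 2t^4 + 2t.
Reduce using t^5 ≡ t^4 + t^3 + t^2 + 2t + 1 (mod t^5 + 2t^4 + 2t^3 + 2t^2 + t + 2).
Reduced: t^4 + 2t^3 + t^2 + t.

t^4 + 2t^3 + t^2 + t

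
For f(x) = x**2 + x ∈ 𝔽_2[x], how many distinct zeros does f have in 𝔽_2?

2

Evaluate at each of the 2 elements of 𝔽_2:
f(0) = 0 → root; f(1) = 0 → root.
Roots: {0, 1}.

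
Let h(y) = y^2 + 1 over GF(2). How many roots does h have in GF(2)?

1

Evaluate at each of the 2 elements of GF(2):
h(0) = 1; h(1) = 0 → root.
Roots: {1}.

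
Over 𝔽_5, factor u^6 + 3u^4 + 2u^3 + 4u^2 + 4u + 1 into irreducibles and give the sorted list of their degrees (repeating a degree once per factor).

Write g(u) = u^6 + 3u^4 + 2u^3 + 4u^2 + 4u + 1.
Roots in 𝔽_5: g(0) = 1; g(1) = 0 → root; g(2) = 3; g(3) = 0 → root; g(4) = 3.
Linear factors from roots: (u + 4), (u + 2).
Complete factorization: g(u) = (u + 2)·(u + 4)·(u^2 + 2u + 3)·(u^2 + 2u + 4).
Factor degrees with multiplicity: 1 + 1 + 2 + 2 = 6.

1, 1, 2, 2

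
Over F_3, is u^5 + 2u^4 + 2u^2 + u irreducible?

Write m(u) = u^5 + 2u^4 + 2u^2 + u.
Check for roots in F_3: m(0) = 0 → root; m(1) = 0 → root; m(2) = 2.
m(0) = 0, so (u) divides m(u); m is reducible.

No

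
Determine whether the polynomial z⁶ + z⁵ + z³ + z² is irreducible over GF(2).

No

Write f(z) = z⁶ + z⁵ + z³ + z².
Check for roots in GF(2): f(0) = 0 → root; f(1) = 0 → root.
f(0) = 0, so (z) divides f(z); f is reducible.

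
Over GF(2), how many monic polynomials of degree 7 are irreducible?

x^(2^7) − x is the product of all monic irreducibles of degree dividing 7; Möbius inversion gives N = (1/7) Σ μ(7/d)·2^d.
Divisors of 7: 1, 7; μ(7/d) for each: -1, 1.
Σ = − 2^1 + 2^7 = 126.
N = 126/7 = 18.

18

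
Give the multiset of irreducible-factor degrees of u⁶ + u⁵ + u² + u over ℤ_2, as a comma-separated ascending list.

1, 1, 1, 1, 1, 1

Write g(u) = u⁶ + u⁵ + u² + u.
Roots in ℤ_2: g(0) = 0 → root; g(1) = 0 → root.
Linear factors from roots: (u), (u + 1).
Complete factorization: g(u) = (u)·(u + 1)^5.
Factor degrees with multiplicity: 1 + 1 + 1 + 1 + 1 + 1 = 6.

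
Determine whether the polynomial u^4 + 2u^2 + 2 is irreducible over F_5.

No

Write g(u) = u^4 + 2u^2 + 2.
Check for roots in F_5: g(0) = 2; g(1) = 0 → root; g(2) = 1; g(3) = 1; g(4) = 0 → root.
g(1) = 0, so (u − 1) divides g(u); g is reducible.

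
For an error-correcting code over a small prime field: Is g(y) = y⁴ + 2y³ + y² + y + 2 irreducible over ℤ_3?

Check for roots in ℤ_3: g(0) = 2; g(1) = 1; g(2) = 1.
No roots, so no linear factors.
Monic irreducibles of degree 2 over GF(3): y² + 1, y² + y + 2, y² + 2y + 2.
None of them divide g (all give nonzero remainder).
No irreducible factor of degree ≤ 2 exists, so g is irreducible over GF(3).

Yes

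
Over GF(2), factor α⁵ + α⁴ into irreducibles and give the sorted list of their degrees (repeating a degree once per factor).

1, 1, 1, 1, 1

Write f(α) = α⁵ + α⁴.
Roots in GF(2): f(0) = 0 → root; f(1) = 0 → root.
Linear factors from roots: (α), (α + 1).
Complete factorization: f(α) = (α + 1)·(α)^4.
Factor degrees with multiplicity: 1 + 1 + 1 + 1 + 1 = 5.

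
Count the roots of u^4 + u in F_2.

Write h(u) = u^4 + u.
Evaluate at each of the 2 elements of F_2:
h(0) = 0 → root; h(1) = 0 → root.
Roots: {0, 1}.

2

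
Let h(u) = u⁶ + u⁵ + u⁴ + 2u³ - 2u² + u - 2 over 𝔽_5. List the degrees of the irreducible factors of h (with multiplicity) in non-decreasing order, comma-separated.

Roots in 𝔽_5: h(0) = 3; h(1) = 2; h(2) = 0 → root; h(3) = 0 → root; h(4) = 4.
Linear factors from roots: (u - 2), (u + 2).
Complete factorization: h(u) = (u + 2)·(u - 2)·(u⁴ + u³ + u - 2).
Factor degrees with multiplicity: 1 + 1 + 4 = 6.

1, 1, 4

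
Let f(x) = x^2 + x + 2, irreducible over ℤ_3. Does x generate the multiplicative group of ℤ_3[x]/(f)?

|GF(3^2)^×| = 3^2 − 1 = 8. Prime factorization: 8 = 2^3.
f is primitive ⇔ x has order 8 in GF(3)[x]/(f), i.e. x^(8/q) ≠ 1 for each prime q | 8.
x^(4) mod f = 2.
None equal 1, so x has full order 8; f is primitive.

Yes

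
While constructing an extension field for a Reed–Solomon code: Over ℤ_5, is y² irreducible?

No

Write m(y) = y².
Check for roots in ℤ_5: m(0) = 0 → root; m(1) = 1; m(2) = 4; m(3) = 4; m(4) = 1.
m(0) = 0, so (y) divides m(y); m is reducible.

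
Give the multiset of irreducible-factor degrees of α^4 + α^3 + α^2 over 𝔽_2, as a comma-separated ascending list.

1, 1, 2

Write g(α) = α^4 + α^3 + α^2.
Roots in 𝔽_2: g(0) = 0 → root; g(1) = 1.
Linear factors from roots: (α).
Complete factorization: g(α) = (α)^2·(α^2 + α + 1).
Factor degrees with multiplicity: 1 + 1 + 2 = 4.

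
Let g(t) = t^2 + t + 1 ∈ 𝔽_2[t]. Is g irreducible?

Yes

Check for roots in 𝔽_2: g(0) = 1; g(1) = 1.
No roots. A degree-2 polynomial over a field with no linear factor is irreducible.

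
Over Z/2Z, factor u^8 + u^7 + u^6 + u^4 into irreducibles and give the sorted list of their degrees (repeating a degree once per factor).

Write h(u) = u^8 + u^7 + u^6 + u^4.
Roots in Z/2Z: h(0) = 0 → root; h(1) = 0 → root.
Linear factors from roots: (u), (u + 1).
Complete factorization: h(u) = (u + 1)·(u)^4·(u^3 + u + 1).
Factor degrees with multiplicity: 1 + 1 + 1 + 1 + 1 + 3 = 8.

1, 1, 1, 1, 1, 3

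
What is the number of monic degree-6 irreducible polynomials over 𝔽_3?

116

Gauss's count: N_{3}(6) = (1/6) Σ_{d|6} μ(6/d)·3^d.
Divisors of 6: 1, 2, 3, 6; μ(6/d) for each: 1, -1, -1, 1.
Σ = 3^1 − 3^2 − 3^3 + 3^6 = 696.
N = 696/6 = 116.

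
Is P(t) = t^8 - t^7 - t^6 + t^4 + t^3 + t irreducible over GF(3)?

Check for roots in GF(3): P(0) = 0 → root; P(1) = 2; P(2) = 0 → root.
P(0) = 0, so (t) divides P(t); P is reducible.

No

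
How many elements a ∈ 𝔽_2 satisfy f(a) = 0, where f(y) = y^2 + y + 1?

Evaluate at each of the 2 elements of 𝔽_2:
f(0) = 1; f(1) = 1.
No element is a root.

0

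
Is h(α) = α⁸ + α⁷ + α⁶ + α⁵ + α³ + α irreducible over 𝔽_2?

No

Check for roots in 𝔽_2: h(0) = 0 → root; h(1) = 0 → root.
h(0) = 0, so (α) divides h(α); h is reducible.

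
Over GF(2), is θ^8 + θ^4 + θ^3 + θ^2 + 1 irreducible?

Yes

Write g(θ) = θ^8 + θ^4 + θ^3 + θ^2 + 1.
Check for roots in GF(2): g(0) = 1; g(1) = 1.
No roots, so no linear factors.
Monic irreducibles of degree 2 over GF(2): θ^2 + θ + 1.
None of them divide g (all give nonzero remainder).
Monic irreducibles of degree 3 over GF(2): θ^3 + θ + 1, θ^3 + θ^2 + 1.
None of them divide g (all give nonzero remainder).
Monic irreducibles of degree 4 over GF(2): θ^4 + θ + 1, θ^4 + θ^3 + 1, θ^4 + θ^3 + θ^2 + θ + 1.
None of them divide g (all give nonzero remainder).
No irreducible factor of degree ≤ 4 exists, so g is irreducible over GF(2).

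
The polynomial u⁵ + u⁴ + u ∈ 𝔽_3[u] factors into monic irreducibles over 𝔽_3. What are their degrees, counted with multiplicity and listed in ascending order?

1, 1, 3

Write g(u) = u⁵ + u⁴ + u.
Roots in 𝔽_3: g(0) = 0 → root; g(1) = 0 → root; g(2) = 2.
Linear factors from roots: (u), (u - 1).
Complete factorization: g(u) = (u)·(u - 1)·(u³ - u² - u - 1).
Factor degrees with multiplicity: 1 + 1 + 3 = 5.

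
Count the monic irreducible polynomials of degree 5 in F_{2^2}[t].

204

The number of monic irreducibles of degree 5 over GF(4) is (1/5)·Σ_{d∣5} μ(5/d) 4^d.
Divisors of 5: 1, 5; μ(5/d) for each: -1, 1.
Σ = − 4^1 + 4^5 = 1020.
N = 1020/5 = 204.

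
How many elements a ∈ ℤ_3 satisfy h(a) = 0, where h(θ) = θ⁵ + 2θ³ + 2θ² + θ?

Evaluate at each of the 3 elements of ℤ_3:
h(0) = 0 → root; h(1) = 0 → root; h(2) = 1.
Roots: {0, 1}.

2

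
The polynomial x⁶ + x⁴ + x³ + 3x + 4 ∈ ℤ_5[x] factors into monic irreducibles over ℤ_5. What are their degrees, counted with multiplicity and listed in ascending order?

Write g(x) = x⁶ + x⁴ + x³ + 3x + 4.
Roots in ℤ_5: g(0) = 4; g(1) = 0 → root; g(2) = 3; g(3) = 0 → root; g(4) = 2.
Linear factors from roots: (x + 4), (x + 2).
Complete factorization: g(x) = (x + 2)·(x + 4)·(x² + x + 2)·(x² + 3x + 4).
Factor degrees with multiplicity: 1 + 1 + 2 + 2 = 6.

1, 1, 2, 2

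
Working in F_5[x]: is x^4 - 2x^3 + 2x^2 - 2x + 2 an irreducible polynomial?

Write h(x) = x^4 - 2x^3 + 2x^2 - 2x + 2.
Check for roots in F_5: h(0) = 2; h(1) = 1; h(2) = 1; h(3) = 1; h(4) = 4.
No roots, so no linear factors.
Degree-2 irreducible divisors: test the 10 monic irreducibles of degree 2 over GF(5).
None of them divide h (all give nonzero remainder).
No irreducible factor of degree ≤ 2 exists, so h is irreducible over GF(5).

Yes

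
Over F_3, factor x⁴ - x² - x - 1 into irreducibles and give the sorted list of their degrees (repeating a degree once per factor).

Write h(x) = x⁴ - x² - x - 1.
Roots in F_3: h(0) = 2; h(1) = 1; h(2) = 0 → root.
Linear factors from roots: (x + 1).
Complete factorization: h(x) = (x + 1)^2·(x² + x - 1).
Factor degrees with multiplicity: 1 + 1 + 2 = 4.

1, 1, 2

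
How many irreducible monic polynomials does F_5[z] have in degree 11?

By the necklace-counting formula, N_5(11) = (1/11) Σ_{d|11} μ(11/d)·5^d.
Divisors of 11: 1, 11; μ(11/d) for each: -1, 1.
Σ = − 5^1 + 5^11 = 48828120.
N = 48828120/11 = 4438920.

4438920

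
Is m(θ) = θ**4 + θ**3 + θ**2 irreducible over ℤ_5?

Check for roots in ℤ_5: m(0) = 0 → root; m(1) = 3; m(2) = 3; m(3) = 2; m(4) = 1.
m(0) = 0, so (θ) divides m(θ); m is reducible.

No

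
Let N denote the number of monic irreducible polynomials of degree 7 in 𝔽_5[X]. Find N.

Gauss's count: N_{5}(7) = (1/7) Σ_{d|7} μ(7/d)·5^d.
Divisors of 7: 1, 7; μ(7/d) for each: -1, 1.
Σ = − 5^1 + 5^7 = 78120.
N = 78120/7 = 11160.

11160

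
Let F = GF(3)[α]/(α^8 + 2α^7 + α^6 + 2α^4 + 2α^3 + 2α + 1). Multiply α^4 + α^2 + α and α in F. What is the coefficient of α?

0

Multiply in GF(3)[α]: (α^4 + α^2 + α)·(α) = α^5 + α^3 + α^2.
Reduced: α^5 + α^3 + α^2.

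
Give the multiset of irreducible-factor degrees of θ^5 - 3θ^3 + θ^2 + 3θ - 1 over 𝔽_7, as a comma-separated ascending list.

Write h(θ) = θ^5 - 3θ^3 + θ^2 + 3θ - 1.
Complete factorization: h(θ) = (θ^5 - 3θ^3 + θ^2 + 3θ - 1).
Factor degrees with multiplicity: 5 = 5.

5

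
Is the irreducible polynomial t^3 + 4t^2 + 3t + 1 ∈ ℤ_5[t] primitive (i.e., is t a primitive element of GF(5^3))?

No

Write f(t) = t^3 + 4t^2 + 3t + 1.
|GF(5^3)^×| = 5^3 − 1 = 124. Prime factorization: 124 = 2^2·31.
f is primitive ⇔ t has order 124 in GF(5)[t]/(f), i.e. t^(124/q) ≠ 1 for each prime q | 124.
t^(62) mod f = 1
t^(4) mod f = 3t^2 + t + 4.
Since t^(62) = 1, the order of t divides 62 < 124; not primitive.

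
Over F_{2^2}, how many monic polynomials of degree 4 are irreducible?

x^(4^4) − x is the product of all monic irreducibles of degree dividing 4; Möbius inversion gives N = (1/4) Σ μ(4/d)·4^d.
Divisors of 4: 1, 2, 4; μ(4/d) for each: 0, -1, 1.
Σ = − 4^2 + 4^4 = 240.
N = 240/4 = 60.

60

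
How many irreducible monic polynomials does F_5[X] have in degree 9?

217000

By the necklace-counting formula, N_5(9) = (1/9) Σ_{d|9} μ(9/d)·5^d.
Divisors of 9: 1, 3, 9; μ(9/d) for each: 0, -1, 1.
Σ = − 5^3 + 5^9 = 1953000.
N = 1953000/9 = 217000.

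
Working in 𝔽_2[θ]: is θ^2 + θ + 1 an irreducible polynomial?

Yes

Write m(θ) = θ^2 + θ + 1.
Check for roots in 𝔽_2: m(0) = 1; m(1) = 1.
No roots. A degree-2 polynomial over a field with no linear factor is irreducible.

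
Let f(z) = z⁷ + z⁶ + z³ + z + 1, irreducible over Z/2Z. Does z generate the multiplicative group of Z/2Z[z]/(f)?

Yes

|GF(2^7)^×| = 2^7 − 1 = 127. Prime factorization: 127 = 127.
f is primitive ⇔ z has order 127 in GF(2)[z]/(f), i.e. z^(127/q) ≠ 1 for each prime q | 127.
z^(1) mod f = z.
None equal 1, so z has full order 127; f is primitive.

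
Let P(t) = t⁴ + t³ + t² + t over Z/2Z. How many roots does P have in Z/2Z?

2

Evaluate at each of the 2 elements of Z/2Z:
P(0) = 0 → root; P(1) = 0 → root.
Roots: {0, 1}.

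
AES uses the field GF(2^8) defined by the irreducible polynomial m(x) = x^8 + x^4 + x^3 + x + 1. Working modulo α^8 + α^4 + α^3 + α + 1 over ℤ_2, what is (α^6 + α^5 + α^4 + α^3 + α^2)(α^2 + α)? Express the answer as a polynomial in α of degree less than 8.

α^4 + α + 1

Multiply in ℤ_2[α]: (α^6 + α^5 + α^4 + α^3 + α^2)·(α^2 + α) = α^8 + α^3.
Reduce using α^8 ≡ α^4 + α^3 + α + 1 (mod α^8 + α^4 + α^3 + α + 1).
Reduced: α^4 + α + 1.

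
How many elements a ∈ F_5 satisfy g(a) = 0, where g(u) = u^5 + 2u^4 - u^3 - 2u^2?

4

Evaluate at each of the 5 elements of F_5:
g(0) = 0 → root; g(1) = 0 → root; g(2) = 3; g(3) = 0 → root; g(4) = 0 → root.
Roots: {0, 1, 3, 4}.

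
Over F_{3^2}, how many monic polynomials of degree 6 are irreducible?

88440

The number of monic irreducibles of degree 6 over GF(9) is (1/6)·Σ_{d∣6} μ(6/d) 9^d.
Divisors of 6: 1, 2, 3, 6; μ(6/d) for each: 1, -1, -1, 1.
Σ = 9^1 − 9^2 − 9^3 + 9^6 = 530640.
N = 530640/6 = 88440.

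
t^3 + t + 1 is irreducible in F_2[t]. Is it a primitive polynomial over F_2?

Write f(t) = t^3 + t + 1.
|GF(2^3)^×| = 2^3 − 1 = 7. Prime factorization: 7 = 7.
f is primitive ⇔ t has order 7 in GF(2)[t]/(f), i.e. t^(7/q) ≠ 1 for each prime q | 7.
t^(1) mod f = t.
None equal 1, so t has full order 7; f is primitive.

Yes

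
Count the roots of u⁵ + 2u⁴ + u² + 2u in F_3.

3

Write h(u) = u⁵ + 2u⁴ + u² + 2u.
Evaluate at each of the 3 elements of F_3:
h(0) = 0 → root; h(1) = 0 → root; h(2) = 0 → root.
Roots: {0, 1, 2}.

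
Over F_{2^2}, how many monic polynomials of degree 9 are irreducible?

By the necklace-counting formula, N_4(9) = (1/9) Σ_{d|9} μ(9/d)·4^d.
Divisors of 9: 1, 3, 9; μ(9/d) for each: 0, -1, 1.
Σ = − 4^3 + 4^9 = 262080.
N = 262080/9 = 29120.

29120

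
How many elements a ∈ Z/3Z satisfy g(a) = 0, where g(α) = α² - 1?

2

Evaluate at each of the 3 elements of Z/3Z:
g(0) = 2; g(1) = 0 → root; g(2) = 0 → root.
Roots: {1, 2}.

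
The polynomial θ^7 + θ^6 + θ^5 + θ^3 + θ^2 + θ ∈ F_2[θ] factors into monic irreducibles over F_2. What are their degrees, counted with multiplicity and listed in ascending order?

1, 1, 1, 1, 1, 2

Write f(θ) = θ^7 + θ^6 + θ^5 + θ^3 + θ^2 + θ.
Roots in F_2: f(0) = 0 → root; f(1) = 0 → root.
Linear factors from roots: (θ), (θ + 1).
Complete factorization: f(θ) = (θ)·(θ + 1)^4·(θ^2 + θ + 1).
Factor degrees with multiplicity: 1 + 1 + 1 + 1 + 1 + 2 = 7.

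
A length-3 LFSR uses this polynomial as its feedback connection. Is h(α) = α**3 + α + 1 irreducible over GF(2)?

Yes

Check for roots in GF(2): h(0) = 1; h(1) = 1.
No roots. A degree-3 polynomial over a field with no linear factor is irreducible.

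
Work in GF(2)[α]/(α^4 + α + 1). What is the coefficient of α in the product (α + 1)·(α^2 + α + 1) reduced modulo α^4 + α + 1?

Multiply in GF(2)[α]: (α + 1)·(α^2 + α + 1) = α^3 + 1.
Reduced: α^3 + 1.

0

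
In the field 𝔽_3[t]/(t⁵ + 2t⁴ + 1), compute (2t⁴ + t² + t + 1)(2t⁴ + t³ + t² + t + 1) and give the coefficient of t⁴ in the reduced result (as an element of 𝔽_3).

Multiply in 𝔽_3[t]: (2t⁴ + t² + t + 1)·(2t⁴ + t³ + t² + t + 1) = t⁸ + 2t⁷ + t⁶ + 2t⁵ + 2t + 1.
Reduce using t⁵ ≡ t⁴ + 2 (mod t⁵ + 2t⁴ + 1).
Reduced: 2t³ + t + 1.

0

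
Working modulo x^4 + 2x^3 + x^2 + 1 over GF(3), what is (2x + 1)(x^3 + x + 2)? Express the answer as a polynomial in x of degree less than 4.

2x

Multiply in GF(3)[x]: (2x + 1)·(x^3 + x + 2) = 2x^4 + x^3 + 2x^2 + 2x + 2.
Reduce using x^4 ≡ x^3 + 2x^2 + 2 (mod x^4 + 2x^3 + x^2 + 1).
Reduced: 2x.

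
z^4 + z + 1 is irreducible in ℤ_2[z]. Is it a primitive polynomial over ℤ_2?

Yes

Write f(z) = z^4 + z + 1.
|GF(2^4)^×| = 2^4 − 1 = 15. Prime factorization: 15 = 3·5.
f is primitive ⇔ z has order 15 in GF(2)[z]/(f), i.e. z^(15/q) ≠ 1 for each prime q | 15.
z^(5) mod f = z^2 + z.
z^(3) mod f = z^3.
None equal 1, so z has full order 15; f is primitive.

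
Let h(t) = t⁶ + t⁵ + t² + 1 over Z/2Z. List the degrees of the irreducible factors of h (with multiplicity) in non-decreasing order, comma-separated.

1, 2, 3

Roots in Z/2Z: h(0) = 1; h(1) = 0 → root.
Linear factors from roots: (t + 1).
Complete factorization: h(t) = (t + 1)·(t² + t + 1)·(t³ + t² + 1).
Factor degrees with multiplicity: 1 + 2 + 3 = 6.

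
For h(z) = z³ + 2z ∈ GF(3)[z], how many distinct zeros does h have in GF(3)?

3

Evaluate at each of the 3 elements of GF(3):
h(0) = 0 → root; h(1) = 0 → root; h(2) = 0 → root.
Roots: {0, 1, 2}.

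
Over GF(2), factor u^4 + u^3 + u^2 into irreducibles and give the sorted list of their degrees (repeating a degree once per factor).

1, 1, 2

Write h(u) = u^4 + u^3 + u^2.
Roots in GF(2): h(0) = 0 → root; h(1) = 1.
Linear factors from roots: (u).
Complete factorization: h(u) = (u)^2·(u^2 + u + 1).
Factor degrees with multiplicity: 1 + 1 + 2 = 4.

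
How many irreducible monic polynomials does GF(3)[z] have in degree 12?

44220

Gauss's count: N_{3}(12) = (1/12) Σ_{d|12} μ(12/d)·3^d.
Divisors of 12: 1, 2, 3, 4, 6, 12; μ(12/d) for each: 0, 1, 0, -1, -1, 1.
Σ = 3^2 − 3^4 − 3^6 + 3^12 = 530640.
N = 530640/12 = 44220.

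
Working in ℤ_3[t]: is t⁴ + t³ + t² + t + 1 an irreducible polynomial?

Write h(t) = t⁴ + t³ + t² + t + 1.
Check for roots in ℤ_3: h(0) = 1; h(1) = 2; h(2) = 1.
No roots, so no linear factors.
Monic irreducibles of degree 2 over GF(3): t² + 1, t² + t + 2, t² + 2t + 2.
None of them divide h (all give nonzero remainder).
No irreducible factor of degree ≤ 2 exists, so h is irreducible over GF(3).

Yes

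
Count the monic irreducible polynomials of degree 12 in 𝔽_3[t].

By the necklace-counting formula, N_3(12) = (1/12) Σ_{d|12} μ(12/d)·3^d.
Divisors of 12: 1, 2, 3, 4, 6, 12; μ(12/d) for each: 0, 1, 0, -1, -1, 1.
Σ = 3^2 − 3^4 − 3^6 + 3^12 = 530640.
N = 530640/12 = 44220.

44220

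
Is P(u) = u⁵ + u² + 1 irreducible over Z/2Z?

Yes

Check for roots in Z/2Z: P(0) = 1; P(1) = 1.
No roots, so no linear factors.
Monic irreducibles of degree 2 over GF(2): u² + u + 1.
None of them divide P (all give nonzero remainder).
No irreducible factor of degree ≤ 2 exists, so P is irreducible over GF(2).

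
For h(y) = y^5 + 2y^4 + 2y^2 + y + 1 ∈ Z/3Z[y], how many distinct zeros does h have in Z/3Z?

1

Evaluate at each of the 3 elements of Z/3Z:
h(0) = 1; h(1) = 1; h(2) = 0 → root.
Roots: {2}.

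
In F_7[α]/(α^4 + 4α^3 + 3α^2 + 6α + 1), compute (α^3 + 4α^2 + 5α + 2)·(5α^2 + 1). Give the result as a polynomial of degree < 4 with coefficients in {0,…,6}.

4α^3 + 5α^2 + 2

Multiply in F_7[α]: (α^3 + 4α^2 + 5α + 2)·(5α^2 + 1) = 5α^5 + 6α^4 + 5α^3 + 5α + 2.
Reduce using α^4 ≡ 3α^3 + 4α^2 + α + 6 (mod α^4 + 4α^3 + 3α^2 + 6α + 1).
Reduced: 4α^3 + 5α^2 + 2.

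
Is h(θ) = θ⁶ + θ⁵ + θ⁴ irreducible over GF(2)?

Check for roots in GF(2): h(0) = 0 → root; h(1) = 1.
h(0) = 0, so (θ) divides h(θ); h is reducible.

No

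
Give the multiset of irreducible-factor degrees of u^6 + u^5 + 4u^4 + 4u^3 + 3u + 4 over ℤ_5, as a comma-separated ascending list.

6

Write f(u) = u^6 + u^5 + 4u^4 + 4u^3 + 3u + 4.
Roots in ℤ_5: f(0) = 4; f(1) = 2; f(2) = 2; f(3) = 2; f(4) = 1.
Complete factorization: f(u) = (u^6 + u^5 + 4u^4 + 4u^3 + 3u + 4).
Factor degrees with multiplicity: 6 = 6.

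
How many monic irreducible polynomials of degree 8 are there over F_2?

Gauss's count: N_{2}(8) = (1/8) Σ_{d|8} μ(8/d)·2^d.
Divisors of 8: 1, 2, 4, 8; μ(8/d) for each: 0, 0, -1, 1.
Σ = − 2^4 + 2^8 = 240.
N = 240/8 = 30.

30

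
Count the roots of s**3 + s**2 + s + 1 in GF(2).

Write f(s) = s**3 + s**2 + s + 1.
Evaluate at each of the 2 elements of GF(2):
f(0) = 1; f(1) = 0 → root.
Roots: {1}.

1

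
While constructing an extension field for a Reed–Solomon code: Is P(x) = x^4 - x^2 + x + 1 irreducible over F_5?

No

Check for roots in F_5: P(0) = 1; P(1) = 2; P(2) = 0 → root; P(3) = 1; P(4) = 0 → root.
P(2) = 0, so (x − 2) divides P(x); P is reducible.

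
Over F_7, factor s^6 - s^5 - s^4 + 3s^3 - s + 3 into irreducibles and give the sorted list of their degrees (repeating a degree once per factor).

Write g(s) = s^6 - s^5 - s^4 + 3s^3 - s + 3.
Complete factorization: g(s) = (s^6 - s^5 - s^4 + 3s^3 - s + 3).
Factor degrees with multiplicity: 6 = 6.

6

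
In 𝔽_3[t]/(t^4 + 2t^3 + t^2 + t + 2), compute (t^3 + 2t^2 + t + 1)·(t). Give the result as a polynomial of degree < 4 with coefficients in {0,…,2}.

Multiply in 𝔽_3[t]: (t^3 + 2t^2 + t + 1)·(t) = t^4 + 2t^3 + t^2 + t.
Reduce using t^4 ≡ t^3 + 2t^2 + 2t + 1 (mod t^4 + 2t^3 + t^2 + t + 2).
Reduced: 1.

1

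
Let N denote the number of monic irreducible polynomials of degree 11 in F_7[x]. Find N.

179756976

By the necklace-counting formula, N_7(11) = (1/11) Σ_{d|11} μ(11/d)·7^d.
Divisors of 11: 1, 11; μ(11/d) for each: -1, 1.
Σ = − 7^1 + 7^11 = 1977326736.
N = 1977326736/11 = 179756976.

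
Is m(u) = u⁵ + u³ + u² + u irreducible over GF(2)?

Check for roots in GF(2): m(0) = 0 → root; m(1) = 0 → root.
m(0) = 0, so (u) divides m(u); m is reducible.

No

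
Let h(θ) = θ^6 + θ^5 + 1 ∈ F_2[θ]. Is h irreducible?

Yes

Check for roots in F_2: h(0) = 1; h(1) = 1.
No roots, so no linear factors.
Monic irreducibles of degree 2 over GF(2): θ^2 + θ + 1.
None of them divide h (all give nonzero remainder).
Monic irreducibles of degree 3 over GF(2): θ^3 + θ + 1, θ^3 + θ^2 + 1.
None of them divide h (all give nonzero remainder).
No irreducible factor of degree ≤ 3 exists, so h is irreducible over GF(2).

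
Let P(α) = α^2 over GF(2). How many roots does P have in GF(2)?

1

Evaluate at each of the 2 elements of GF(2):
P(0) = 0 → root; P(1) = 1.
Roots: {0}.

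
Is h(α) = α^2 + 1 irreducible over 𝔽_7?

Yes

Check for roots in 𝔽_7: h(0) = 1; h(1) = 2; h(2) = 5; h(3) = 3; h(4) = 3; h(5) = 5; h(6) = 2.
No roots. A degree-2 polynomial over a field with no linear factor is irreducible.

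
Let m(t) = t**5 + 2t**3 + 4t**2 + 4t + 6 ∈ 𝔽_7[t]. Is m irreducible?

Yes

Check for roots in 𝔽_7: m(0) = 6; m(1) = 3; m(2) = 1; m(3) = 1; m(4) = 6; m(5) = 1; m(6) = 3.
No roots, so no linear factors.
Degree-2 irreducible divisors: test the 21 monic irreducibles of degree 2 over GF(7).
None of them divide m (all give nonzero remainder).
No irreducible factor of degree ≤ 2 exists, so m is irreducible over GF(7).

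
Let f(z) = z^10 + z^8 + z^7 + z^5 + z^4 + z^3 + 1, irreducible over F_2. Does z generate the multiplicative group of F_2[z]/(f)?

No

|GF(2^10)^×| = 2^10 − 1 = 1023. Prime factorization: 1023 = 3·11·31.
f is primitive ⇔ z has order 1023 in GF(2)[z]/(f), i.e. z^(1023/q) ≠ 1 for each prime q | 1023.
z^(341) mod f = 1
z^(93) mod f = z^9 + z^7 + z^3 + z^2 + 1.
z^(33) mod f = z^8 + z^6 + z^4 + z^3.
Since z^(341) = 1, the order of z divides 341 < 1023; not primitive.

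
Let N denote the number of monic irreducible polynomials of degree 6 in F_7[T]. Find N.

19544

Gauss's count: N_{7}(6) = (1/6) Σ_{d|6} μ(6/d)·7^d.
Divisors of 6: 1, 2, 3, 6; μ(6/d) for each: 1, -1, -1, 1.
Σ = 7^1 − 7^2 − 7^3 + 7^6 = 117264.
N = 117264/6 = 19544.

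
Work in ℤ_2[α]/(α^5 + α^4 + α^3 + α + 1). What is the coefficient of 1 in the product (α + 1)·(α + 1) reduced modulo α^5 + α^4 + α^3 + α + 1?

Multiply in ℤ_2[α]: (α + 1)·(α + 1) = α^2 + 1.
Reduced: α^2 + 1.

1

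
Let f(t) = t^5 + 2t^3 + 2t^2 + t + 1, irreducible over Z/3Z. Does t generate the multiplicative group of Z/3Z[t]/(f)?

Yes

|GF(3^5)^×| = 3^5 − 1 = 242. Prime factorization: 242 = 2·11^2.
f is primitive ⇔ t has order 242 in GF(3)[t]/(f), i.e. t^(242/q) ≠ 1 for each prime q | 242.
t^(121) mod f = 2.
t^(22) mod f = t^3 + t^2.
None equal 1, so t has full order 242; f is primitive.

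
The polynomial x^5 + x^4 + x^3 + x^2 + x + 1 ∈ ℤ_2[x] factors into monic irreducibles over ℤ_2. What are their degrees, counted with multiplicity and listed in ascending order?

Write f(x) = x^5 + x^4 + x^3 + x^2 + x + 1.
Roots in ℤ_2: f(0) = 1; f(1) = 0 → root.
Linear factors from roots: (x + 1).
Complete factorization: f(x) = (x + 1)·(x^2 + x + 1)^2.
Factor degrees with multiplicity: 1 + 2 + 2 = 5.

1, 2, 2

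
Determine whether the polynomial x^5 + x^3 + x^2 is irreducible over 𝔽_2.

No

Write h(x) = x^5 + x^3 + x^2.
Check for roots in 𝔽_2: h(0) = 0 → root; h(1) = 1.
h(0) = 0, so (x) divides h(x); h is reducible.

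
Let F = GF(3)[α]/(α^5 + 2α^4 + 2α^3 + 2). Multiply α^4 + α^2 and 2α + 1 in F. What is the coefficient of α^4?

0

Multiply in GF(3)[α]: (α^4 + α^2)·(2α + 1) = 2α^5 + α^4 + 2α^3 + α^2.
Reduce using α^5 ≡ α^4 + α^3 + 1 (mod α^5 + 2α^4 + 2α^3 + 2).
Reduced: α^3 + α^2 + 2.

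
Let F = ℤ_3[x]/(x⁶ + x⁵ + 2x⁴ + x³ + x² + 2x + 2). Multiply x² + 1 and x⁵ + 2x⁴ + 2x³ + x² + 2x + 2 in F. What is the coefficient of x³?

2

Multiply in ℤ_3[x]: (x² + 1)·(x⁵ + 2x⁴ + 2x³ + x² + 2x + 2) = x⁷ + 2x⁶ + x³ + 2x + 2.
Reduce using x⁶ ≡ 2x⁵ + x⁴ + 2x³ + 2x² + x + 1 (mod x⁶ + x⁵ + 2x⁴ + x³ + x² + 2x + 2).
Reduced: 2x³ + x.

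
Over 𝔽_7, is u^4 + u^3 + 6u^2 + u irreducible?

No

Write m(u) = u^4 + u^3 + 6u^2 + u.
Check for roots in 𝔽_7: m(0) = 0 → root; m(1) = 2; m(2) = 1; m(3) = 4; m(4) = 0 → root; m(5) = 2; m(6) = 5.
m(0) = 0, so (u) divides m(u); m is reducible.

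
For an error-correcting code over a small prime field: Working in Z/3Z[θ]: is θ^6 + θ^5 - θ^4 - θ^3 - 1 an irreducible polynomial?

Write f(θ) = θ^6 + θ^5 - θ^4 - θ^3 - 1.
Check for roots in Z/3Z: f(0) = 2; f(1) = 2; f(2) = 2.
No roots, so no linear factors.
Monic irreducibles of degree 2 over GF(3): θ^2 + 1, θ^2 + θ - 1, θ^2 - θ - 1.
None of them divide f (all give nonzero remainder).
Degree-3 irreducible divisors: test the 8 monic irreducibles of degree 3 over GF(3).
None of them divide f (all give nonzero remainder).
No irreducible factor of degree ≤ 3 exists, so f is irreducible over GF(3).

Yes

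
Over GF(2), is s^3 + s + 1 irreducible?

Yes

Write m(s) = s^3 + s + 1.
Check for roots in GF(2): m(0) = 1; m(1) = 1.
No roots. A degree-3 polynomial over a field with no linear factor is irreducible.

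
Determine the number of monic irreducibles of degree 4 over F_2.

3

x^(2^4) − x is the product of all monic irreducibles of degree dividing 4; Möbius inversion gives N = (1/4) Σ μ(4/d)·2^d.
Divisors of 4: 1, 2, 4; μ(4/d) for each: 0, -1, 1.
Σ = − 2^2 + 2^4 = 12.
N = 12/4 = 3.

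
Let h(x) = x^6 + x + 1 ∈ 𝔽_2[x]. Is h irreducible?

Yes

Check for roots in 𝔽_2: h(0) = 1; h(1) = 1.
No roots, so no linear factors.
Monic irreducibles of degree 2 over GF(2): x^2 + x + 1.
None of them divide h (all give nonzero remainder).
Monic irreducibles of degree 3 over GF(2): x^3 + x + 1, x^3 + x^2 + 1.
None of them divide h (all give nonzero remainder).
No irreducible factor of degree ≤ 3 exists, so h is irreducible over GF(2).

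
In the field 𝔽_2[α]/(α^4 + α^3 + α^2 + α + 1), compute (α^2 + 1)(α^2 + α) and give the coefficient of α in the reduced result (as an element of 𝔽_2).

0

Multiply in 𝔽_2[α]: (α^2 + 1)·(α^2 + α) = α^4 + α^3 + α^2 + α.
Reduce using α^4 ≡ α^3 + α^2 + α + 1 (mod α^4 + α^3 + α^2 + α + 1).
Reduced: 1.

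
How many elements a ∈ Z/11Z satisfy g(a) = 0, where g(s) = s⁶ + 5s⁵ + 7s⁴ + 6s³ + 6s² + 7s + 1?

2

Evaluate at each of the 11 elements of Z/11Z:
g(0) = 1; g(1) = 0 → root; g(2) = 5; g(3) = 10; g(4) = 0 → root; g(5) = 8; g(6) = 1; g(7) = 2; g(8) = 8; g(9) = 1; g(10) = 8.
Roots: {1, 4}.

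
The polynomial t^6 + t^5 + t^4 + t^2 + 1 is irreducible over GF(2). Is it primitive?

Write f(t) = t^6 + t^5 + t^4 + t^2 + 1.
|GF(2^6)^×| = 2^6 − 1 = 63. Prime factorization: 63 = 3^2·7.
f is primitive ⇔ t has order 63 in GF(2)[t]/(f), i.e. t^(63/q) ≠ 1 for each prime q | 63.
t^(21) mod f = 1
t^(9) mod f = t^3 + 1.
Since t^(21) = 1, the order of t divides 21 < 63; not primitive.

No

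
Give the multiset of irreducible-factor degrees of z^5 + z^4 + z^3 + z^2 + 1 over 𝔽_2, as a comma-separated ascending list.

5

Write g(z) = z^5 + z^4 + z^3 + z^2 + 1.
Roots in 𝔽_2: g(0) = 1; g(1) = 1.
Complete factorization: g(z) = (z^5 + z^4 + z^3 + z^2 + 1).
Factor degrees with multiplicity: 5 = 5.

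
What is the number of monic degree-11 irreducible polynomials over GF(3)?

16104

x^(3^11) − x is the product of all monic irreducibles of degree dividing 11; Möbius inversion gives N = (1/11) Σ μ(11/d)·3^d.
Divisors of 11: 1, 11; μ(11/d) for each: -1, 1.
Σ = − 3^1 + 3^11 = 177144.
N = 177144/11 = 16104.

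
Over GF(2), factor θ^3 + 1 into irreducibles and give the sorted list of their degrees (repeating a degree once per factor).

Write h(θ) = θ^3 + 1.
Roots in GF(2): h(0) = 1; h(1) = 0 → root.
Linear factors from roots: (θ + 1).
Complete factorization: h(θ) = (θ + 1)·(θ^2 + θ + 1).
Factor degrees with multiplicity: 1 + 2 = 3.

1, 2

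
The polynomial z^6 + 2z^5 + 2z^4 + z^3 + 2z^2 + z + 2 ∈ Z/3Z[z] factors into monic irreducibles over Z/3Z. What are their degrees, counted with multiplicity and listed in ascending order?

Write h(z) = z^6 + 2z^5 + 2z^4 + z^3 + 2z^2 + z + 2.
Roots in Z/3Z: h(0) = 2; h(1) = 2; h(2) = 0 → root.
Linear factors from roots: (z + 1).
Complete factorization: h(z) = (z + 1)·(z^2 + z + 2)·(z^3 + 2z + 1).
Factor degrees with multiplicity: 1 + 2 + 3 = 6.

1, 2, 3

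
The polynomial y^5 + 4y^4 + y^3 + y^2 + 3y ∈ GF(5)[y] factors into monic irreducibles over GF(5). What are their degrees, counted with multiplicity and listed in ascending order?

Write f(y) = y^5 + 4y^4 + y^3 + y^2 + 3y.
Roots in GF(5): f(0) = 0 → root; f(1) = 0 → root; f(2) = 4; f(3) = 2; f(4) = 0 → root.
Linear factors from roots: (y), (y + 4), (y + 1).
Complete factorization: f(y) = (y)·(y + 1)·(y + 4)·(y^2 + 4y + 2).
Factor degrees with multiplicity: 1 + 1 + 1 + 2 = 5.

1, 1, 1, 2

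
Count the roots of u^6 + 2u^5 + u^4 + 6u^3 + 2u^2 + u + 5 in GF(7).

Write P(u) = u^6 + 2u^5 + u^4 + 6u^3 + 2u^2 + u + 5.
Evaluate at each of the 7 elements of GF(7):
P(0) = 5; P(1) = 4; P(2) = 4; P(3) = 0 → root; P(4) = 0 → root; P(5) = 0 → root; P(6) = 0 → root.
Roots: {3, 4, 5, 6}.

4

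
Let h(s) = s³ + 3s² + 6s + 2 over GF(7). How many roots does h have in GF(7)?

0

Evaluate at each of the 7 elements of GF(7):
h(0) = 2; h(1) = 5; h(2) = 6; h(3) = 4; h(4) = 5; h(5) = 1; h(6) = 5.
No element is a root.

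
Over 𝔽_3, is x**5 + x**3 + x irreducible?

No

Write f(x) = x**5 + x**3 + x.
Check for roots in 𝔽_3: f(0) = 0 → root; f(1) = 0 → root; f(2) = 0 → root.
f(0) = 0, so (x) divides f(x); f is reducible.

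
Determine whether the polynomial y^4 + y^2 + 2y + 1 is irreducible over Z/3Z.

Yes

Write m(y) = y^4 + y^2 + 2y + 1.
Check for roots in Z/3Z: m(0) = 1; m(1) = 2; m(2) = 1.
No roots, so no linear factors.
Monic irreducibles of degree 2 over GF(3): y^2 + 1, y^2 + y + 2, y^2 + 2y + 2.
None of them divide m (all give nonzero remainder).
No irreducible factor of degree ≤ 2 exists, so m is irreducible over GF(3).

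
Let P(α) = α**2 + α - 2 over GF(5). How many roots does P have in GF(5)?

2

Evaluate at each of the 5 elements of GF(5):
P(0) = 3; P(1) = 0 → root; P(2) = 4; P(3) = 0 → root; P(4) = 3.
Roots: {1, 3}.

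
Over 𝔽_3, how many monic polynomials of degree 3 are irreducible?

By the necklace-counting formula, N_3(3) = (1/3) Σ_{d|3} μ(3/d)·3^d.
Divisors of 3: 1, 3; μ(3/d) for each: -1, 1.
Σ = − 3^1 + 3^3 = 24.
N = 24/3 = 8.

8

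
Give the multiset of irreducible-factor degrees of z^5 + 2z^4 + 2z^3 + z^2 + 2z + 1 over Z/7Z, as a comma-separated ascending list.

Write g(z) = z^5 + 2z^4 + 2z^3 + z^2 + 2z + 1.
Complete factorization: g(z) = (z^5 + 2z^4 + 2z^3 + z^2 + 2z + 1).
Factor degrees with multiplicity: 5 = 5.

5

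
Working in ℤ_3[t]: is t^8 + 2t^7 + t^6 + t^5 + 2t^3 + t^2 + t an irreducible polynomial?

No

Write h(t) = t^8 + 2t^7 + t^6 + t^5 + 2t^3 + t^2 + t.
Check for roots in ℤ_3: h(0) = 0 → root; h(1) = 0 → root; h(2) = 0 → root.
h(0) = 0, so (t) divides h(t); h is reducible.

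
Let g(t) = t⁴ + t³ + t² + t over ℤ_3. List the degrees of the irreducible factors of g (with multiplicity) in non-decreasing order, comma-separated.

1, 1, 2

Roots in ℤ_3: g(0) = 0 → root; g(1) = 1; g(2) = 0 → root.
Linear factors from roots: (t), (t + 1).
Complete factorization: g(t) = (t)·(t + 1)·(t² + 1).
Factor degrees with multiplicity: 1 + 1 + 2 = 4.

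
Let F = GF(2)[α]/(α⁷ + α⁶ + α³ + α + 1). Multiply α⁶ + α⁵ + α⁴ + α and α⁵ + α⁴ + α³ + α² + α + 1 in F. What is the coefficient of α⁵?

0

Multiply in GF(2)[α]: (α⁶ + α⁵ + α⁴ + α)·(α⁵ + α⁴ + α³ + α² + α + 1) = α¹¹ + α⁹ + α⁸ + α⁷ + α⁵ + α³ + α² + α.
Reduce using α⁷ ≡ α⁶ + α³ + α + 1 (mod α⁷ + α⁶ + α³ + α + 1).
Reduced: α⁴ + α³ + α + 1.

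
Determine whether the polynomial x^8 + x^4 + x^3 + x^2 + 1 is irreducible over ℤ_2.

Yes

Write m(x) = x^8 + x^4 + x^3 + x^2 + 1.
Check for roots in ℤ_2: m(0) = 1; m(1) = 1.
No roots, so no linear factors.
Monic irreducibles of degree 2 over GF(2): x^2 + x + 1.
None of them divide m (all give nonzero remainder).
Monic irreducibles of degree 3 over GF(2): x^3 + x + 1, x^3 + x^2 + 1.
None of them divide m (all give nonzero remainder).
Monic irreducibles of degree 4 over GF(2): x^4 + x + 1, x^4 + x^3 + 1, x^4 + x^3 + x^2 + x + 1.
None of them divide m (all give nonzero remainder).
No irreducible factor of degree ≤ 4 exists, so m is irreducible over GF(2).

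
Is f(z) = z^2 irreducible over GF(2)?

Check for roots in GF(2): f(0) = 0 → root; f(1) = 1.
f(0) = 0, so (z) divides f(z); f is reducible.

No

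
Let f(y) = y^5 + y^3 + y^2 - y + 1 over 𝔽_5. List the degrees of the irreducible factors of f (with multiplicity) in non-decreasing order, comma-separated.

Roots in 𝔽_5: f(0) = 1; f(1) = 3; f(2) = 3; f(3) = 2; f(4) = 1.
Complete factorization: f(y) = (y^5 + y^3 + y^2 - y + 1).
Factor degrees with multiplicity: 5 = 5.

5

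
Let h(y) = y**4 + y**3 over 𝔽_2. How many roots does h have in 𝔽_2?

2

Evaluate at each of the 2 elements of 𝔽_2:
h(0) = 0 → root; h(1) = 0 → root.
Roots: {0, 1}.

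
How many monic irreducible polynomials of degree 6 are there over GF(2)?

9

x^(2^6) − x is the product of all monic irreducibles of degree dividing 6; Möbius inversion gives N = (1/6) Σ μ(6/d)·2^d.
Divisors of 6: 1, 2, 3, 6; μ(6/d) for each: 1, -1, -1, 1.
Σ = 2^1 − 2^2 − 2^3 + 2^6 = 54.
N = 54/6 = 9.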